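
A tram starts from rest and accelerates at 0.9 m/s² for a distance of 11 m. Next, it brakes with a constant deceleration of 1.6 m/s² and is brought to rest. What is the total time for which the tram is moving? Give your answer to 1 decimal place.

7.7 s

Phase 1 (accelerating): v₀ = 0 m/s, a = 0.9 m/s².
v² = v₀² + 2aΔx = 0² + 2·0.9·11 = 19.8 → v = 4.45 m/s
t = (v − v₀)/a = (4.45 − 0)/0.9 = 4.94 s

Phase 2 (decelerating): v₀ = 4.45 m/s, a = -1.6 m/s².
v = v₀ + at → t = (0 − 4.45) / -1.6 = 2.78 s
v² = v₀² + 2aΔx → Δx = (0² − 4.45²)/(2·-1.6) = 6.19 m
Total time = 4.94 + 2.78 = 7.73 s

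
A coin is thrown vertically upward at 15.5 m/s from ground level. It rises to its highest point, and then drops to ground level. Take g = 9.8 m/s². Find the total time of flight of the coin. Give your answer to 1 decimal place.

Phase 1 (rising): v₀ = 15.5 m/s, a = -9.8 m/s².
v = v₀ + at → t = (0 − 15.5) / -9.8 = 1.58 s
v² = v₀² + 2aΔx → Δx = (0² − 15.5²)/(2·-9.8) = 12.3 m

Phase 2 (falling): v₀ = 0 m/s, a = -9.8 m/s².
Falls 12.3 m from rest: t = √(2·12.3/9.8) = 1.58 s; v = g·t = 15.5 m/s.
Total time = 1.58 + 1.58 = 3.16 s

3.2 s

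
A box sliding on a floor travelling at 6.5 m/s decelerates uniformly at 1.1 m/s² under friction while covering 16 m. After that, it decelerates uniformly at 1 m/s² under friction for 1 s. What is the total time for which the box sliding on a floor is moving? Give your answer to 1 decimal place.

4.5 s

Phase 1 (decelerating): v₀ = 6.50 m/s, a = -1.1 m/s².
v² = v₀² + 2aΔx = 6.50² + 2·-1.1·16 = 7.05 → v = 2.66 m/s
t = (v − v₀)/a = (2.66 − 6.50)/-1.1 = 3.50 s

Phase 2 (decelerating): v₀ = 2.66 m/s, a = -1 m/s².
v = v₀ + at = 2.66 + (-1)(1) = 1.66 m/s
Δx = v₀t + ½at² = 2.66·1 + 0.5·-1·1² = 2.16 m
Total time = 3.50 + 1.00 = 4.50 s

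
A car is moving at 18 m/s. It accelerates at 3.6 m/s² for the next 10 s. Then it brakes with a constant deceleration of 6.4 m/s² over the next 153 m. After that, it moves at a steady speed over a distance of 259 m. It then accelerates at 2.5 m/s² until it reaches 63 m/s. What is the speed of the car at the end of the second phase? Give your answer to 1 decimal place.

Phase 1 (accelerating): v₀ = 18.0 m/s, a = 3.6 m/s².
v = v₀ + at = 18.0 + (3.6)(10) = 54.0 m/s
Δx = v₀t + ½at² = 18.0·10 + 0.5·3.6·10² = 360 m

Phase 2 (decelerating): v₀ = 54.0 m/s, a = -6.4 m/s².
v² = v₀² + 2aΔx = 54.0² + 2·-6.4·153 = 958 → v = 30.9 m/s
t = (v − v₀)/a = (30.9 − 54.0)/-6.4 = 3.60 s
Speed at end of phase 2 = 30.9 m/s

30.9 m/s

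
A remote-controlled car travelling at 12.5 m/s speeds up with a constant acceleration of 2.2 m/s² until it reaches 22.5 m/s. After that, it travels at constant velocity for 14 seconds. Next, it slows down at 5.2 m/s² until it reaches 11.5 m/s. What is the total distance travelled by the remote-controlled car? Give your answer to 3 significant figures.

431 m

Phase 1 (accelerating): v₀ = 12.5 m/s, a = 2.2 m/s².
v = v₀ + at → t = (22.5 − 12.5) / 2.2 = 4.55 s
v² = v₀² + 2aΔx → Δx = (22.5² − 12.5²)/(2·2.2) = 79.5 m

Phase 2 (constant speed): v₀ = 22.5 m/s, a = 0 m/s².
v = v₀ + at = 22.5 + (0)(14) = 22.5 m/s
Δx = v₀t + ½at² = 22.5·14 + 0.5·0·14² = 315 m

Phase 3 (decelerating): v₀ = 22.5 m/s, a = -5.2 m/s².
v = v₀ + at → t = (11.5 − 22.5) / -5.2 = 2.12 s
v² = v₀² + 2aΔx → Δx = (11.5² − 22.5²)/(2·-5.2) = 36.0 m
Total distance = 79.5 + 315 + 36.0 = 431 m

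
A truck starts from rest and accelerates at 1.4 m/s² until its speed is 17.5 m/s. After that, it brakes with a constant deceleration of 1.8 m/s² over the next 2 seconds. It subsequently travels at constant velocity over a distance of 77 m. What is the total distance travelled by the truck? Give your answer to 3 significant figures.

Phase 1 (accelerating): v₀ = 0 m/s, a = 1.4 m/s².
v = v₀ + at → t = (17.5 − 0) / 1.4 = 12.5 s
v² = v₀² + 2aΔx → Δx = (17.5² − 0²)/(2·1.4) = 109 m

Phase 2 (decelerating): v₀ = 17.5 m/s, a = -1.8 m/s².
v = v₀ + at = 17.5 + (-1.8)(2) = 13.9 m/s
Δx = v₀t + ½at² = 17.5·2 + 0.5·-1.8·2² = 31.4 m

Phase 3 (constant speed): v₀ = 13.9 m/s, a = 0 m/s².
Constant speed: t = d/v = 77/13.9 = 5.54 s
Total distance = 109 + 31.4 + 77.0 = 218 m

218 m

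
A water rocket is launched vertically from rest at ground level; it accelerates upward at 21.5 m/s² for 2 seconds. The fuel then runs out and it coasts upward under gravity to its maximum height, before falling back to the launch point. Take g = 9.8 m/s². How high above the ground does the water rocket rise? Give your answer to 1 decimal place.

Phase 1 (powered ascent): v₀ = 0 m/s, a = 21.5 m/s².
v = v₀ + at = 0 + (21.5)(2) = 43.0 m/s
Δx = v₀t + ½at² = 0·2 + 0.5·21.5·2² = 43.0 m

Phase 2 (coasting upward): v₀ = 43.0 m/s, a = -9.8 m/s².
v = v₀ + at → t = (0 − 43.0) / -9.8 = 4.39 s
v² = v₀² + 2aΔx → Δx = (0² − 43.0²)/(2·-9.8) = 94.3 m
Maximum height = 43.0 + 94.3 = 137 m

137.3 m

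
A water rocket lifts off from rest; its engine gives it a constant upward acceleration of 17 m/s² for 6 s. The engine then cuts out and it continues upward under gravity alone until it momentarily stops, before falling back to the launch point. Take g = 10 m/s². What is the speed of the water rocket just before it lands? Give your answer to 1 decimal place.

128.5 m/s

Phase 1 (powered ascent): v₀ = 0 m/s, a = 17 m/s².
v = v₀ + at = 0 + (17)(6) = 102 m/s
Δx = v₀t + ½at² = 0·6 + 0.5·17·6² = 306 m

Phase 2 (coasting upward): v₀ = 102 m/s, a = -10 m/s².
v = v₀ + at → t = (0 − 102) / -10 = 10.2 s
v² = v₀² + 2aΔx → Δx = (0² − 102²)/(2·-10) = 520 m

Phase 3 (free fall): v₀ = 0 m/s, a = -10 m/s².
Falls 826 m from rest: t = √(2·826/10) = 12.9 s; v = g·t = 129 m/s.
Impact speed = 129 m/s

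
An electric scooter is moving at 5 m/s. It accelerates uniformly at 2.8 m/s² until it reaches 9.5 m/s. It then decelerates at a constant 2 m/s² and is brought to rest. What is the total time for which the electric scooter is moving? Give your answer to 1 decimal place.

6.4 s

Phase 1 (accelerating): v₀ = 5.00 m/s, a = 2.8 m/s².
v = v₀ + at → t = (9.5 − 5.00) / 2.8 = 1.61 s
v² = v₀² + 2aΔx → Δx = (9.5² − 5.00²)/(2·2.8) = 11.7 m

Phase 2 (decelerating): v₀ = 9.50 m/s, a = -2 m/s².
v = v₀ + at → t = (0 − 9.50) / -2 = 4.75 s
v² = v₀² + 2aΔx → Δx = (0² − 9.50²)/(2·-2) = 22.6 m
Total time = 1.61 + 4.75 = 6.36 s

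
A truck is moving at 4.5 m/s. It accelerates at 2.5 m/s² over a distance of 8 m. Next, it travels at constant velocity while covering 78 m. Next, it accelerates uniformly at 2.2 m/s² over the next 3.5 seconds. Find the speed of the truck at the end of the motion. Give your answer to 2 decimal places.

15.46 m/s

Phase 1 (accelerating): v₀ = 4.50 m/s, a = 2.5 m/s².
v² = v₀² + 2aΔx = 4.50² + 2·2.5·8 = 60.2 → v = 7.76 m/s
t = (v − v₀)/a = (7.76 − 4.50)/2.5 = 1.30 s

Phase 2 (constant speed): v₀ = 7.76 m/s, a = 0 m/s².
Constant speed: t = d/v = 78/7.76 = 10.0 s

Phase 3 (accelerating): v₀ = 7.76 m/s, a = 2.2 m/s².
v = v₀ + at = 7.76 + (2.2)(3.5) = 15.5 m/s
Δx = v₀t + ½at² = 7.76·3.5 + 0.5·2.2·3.5² = 40.6 m
Final speed = 15.5 m/s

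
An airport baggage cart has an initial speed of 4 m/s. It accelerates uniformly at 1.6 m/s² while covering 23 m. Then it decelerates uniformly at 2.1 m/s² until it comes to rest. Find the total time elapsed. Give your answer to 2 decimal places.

7.92 s

Phase 1 (accelerating): v₀ = 4.00 m/s, a = 1.6 m/s².
v² = v₀² + 2aΔx = 4.00² + 2·1.6·23 = 89.6 → v = 9.47 m/s
t = (v − v₀)/a = (9.47 − 4.00)/1.6 = 3.42 s

Phase 2 (decelerating): v₀ = 9.47 m/s, a = -2.1 m/s².
v = v₀ + at → t = (0 − 9.47) / -2.1 = 4.51 s
v² = v₀² + 2aΔx → Δx = (0² − 9.47²)/(2·-2.1) = 21.3 m
Total time = 3.42 + 4.51 = 7.92 s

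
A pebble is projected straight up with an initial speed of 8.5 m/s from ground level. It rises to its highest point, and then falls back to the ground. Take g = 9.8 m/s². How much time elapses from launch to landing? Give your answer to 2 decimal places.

Phase 1 (rising): v₀ = 8.50 m/s, a = -9.8 m/s².
v = v₀ + at → t = (0 − 8.50) / -9.8 = 0.867 s
v² = v₀² + 2aΔx → Δx = (0² − 8.50²)/(2·-9.8) = 3.69 m

Phase 2 (falling): v₀ = 0 m/s, a = -9.8 m/s².
Falls 3.69 m from rest: t = √(2·3.69/9.8) = 0.867 s; v = g·t = 8.50 m/s.
Total time = 0.867 + 0.867 = 1.73 s

1.73 s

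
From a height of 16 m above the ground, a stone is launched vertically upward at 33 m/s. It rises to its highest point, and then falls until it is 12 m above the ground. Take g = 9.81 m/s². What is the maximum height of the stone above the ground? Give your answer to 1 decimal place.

Phase 1 (rising): v₀ = 33.0 m/s, a = -9.81 m/s².
v = v₀ + at → t = (0 − 33.0) / -9.81 = 3.36 s
v² = v₀² + 2aΔx → Δx = (0² − 33.0²)/(2·-9.81) = 55.5 m
Maximum height = 16 + 55.5 = 71.5 m

71.5 m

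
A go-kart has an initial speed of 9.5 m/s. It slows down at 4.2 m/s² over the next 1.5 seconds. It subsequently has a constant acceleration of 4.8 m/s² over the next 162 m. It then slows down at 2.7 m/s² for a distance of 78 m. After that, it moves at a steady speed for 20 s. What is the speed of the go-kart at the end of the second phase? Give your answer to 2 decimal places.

39.57 m/s

Phase 1 (decelerating): v₀ = 9.50 m/s, a = -4.2 m/s².
v = v₀ + at = 9.50 + (-4.2)(1.5) = 3.20 m/s
Δx = v₀t + ½at² = 9.50·1.5 + 0.5·-4.2·1.5² = 9.52 m

Phase 2 (accelerating): v₀ = 3.20 m/s, a = 4.8 m/s².
v² = v₀² + 2aΔx = 3.20² + 2·4.8·162 = 1570 → v = 39.6 m/s
t = (v − v₀)/a = (39.6 − 3.20)/4.8 = 7.58 s
Speed at end of phase 2 = 39.6 m/s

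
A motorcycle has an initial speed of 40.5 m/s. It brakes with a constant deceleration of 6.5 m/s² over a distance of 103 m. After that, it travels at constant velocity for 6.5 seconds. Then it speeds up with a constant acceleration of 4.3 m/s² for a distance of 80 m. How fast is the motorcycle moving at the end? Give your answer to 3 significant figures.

31.5 m/s

Phase 1 (decelerating): v₀ = 40.5 m/s, a = -6.5 m/s².
v² = v₀² + 2aΔx = 40.5² + 2·-6.5·103 = 301 → v = 17.4 m/s
t = (v − v₀)/a = (17.4 − 40.5)/-6.5 = 3.56 s

Phase 2 (constant speed): v₀ = 17.4 m/s, a = 0 m/s².
v = v₀ + at = 17.4 + (0)(6.5) = 17.4 m/s
Δx = v₀t + ½at² = 17.4·6.5 + 0.5·0·6.5² = 113 m

Phase 3 (accelerating): v₀ = 17.4 m/s, a = 4.3 m/s².
v² = v₀² + 2aΔx = 17.4² + 2·4.3·80 = 989 → v = 31.5 m/s
t = (v − v₀)/a = (31.5 − 17.4)/4.3 = 3.28 s
Final speed = 31.5 m/s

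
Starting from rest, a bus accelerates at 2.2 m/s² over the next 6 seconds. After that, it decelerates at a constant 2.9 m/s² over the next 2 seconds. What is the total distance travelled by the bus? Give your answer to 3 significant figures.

Phase 1 (accelerating): v₀ = 0 m/s, a = 2.2 m/s².
v = v₀ + at = 0 + (2.2)(6) = 13.2 m/s
Δx = v₀t + ½at² = 0·6 + 0.5·2.2·6² = 39.6 m

Phase 2 (decelerating): v₀ = 13.2 m/s, a = -2.9 m/s².
v = v₀ + at = 13.2 + (-2.9)(2) = 7.40 m/s
Δx = v₀t + ½at² = 13.2·2 + 0.5·-2.9·2² = 20.6 m
Total distance = 39.6 + 20.6 = 60.2 m

60.2 m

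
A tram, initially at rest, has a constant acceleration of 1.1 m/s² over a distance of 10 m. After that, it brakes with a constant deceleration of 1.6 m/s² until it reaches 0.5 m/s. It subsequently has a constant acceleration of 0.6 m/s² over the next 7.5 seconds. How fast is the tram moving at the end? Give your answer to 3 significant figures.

Phase 1 (accelerating): v₀ = 0 m/s, a = 1.1 m/s².
v² = v₀² + 2aΔx = 0² + 2·1.1·10 = 22.0 → v = 4.69 m/s
t = (v − v₀)/a = (4.69 − 0)/1.1 = 4.26 s

Phase 2 (decelerating): v₀ = 4.69 m/s, a = -1.6 m/s².
v = v₀ + at → t = (0.5 − 4.69) / -1.6 = 2.62 s
v² = v₀² + 2aΔx → Δx = (0.5² − 4.69²)/(2·-1.6) = 6.80 m

Phase 3 (accelerating): v₀ = 0.500 m/s, a = 0.6 m/s².
v = v₀ + at = 0.500 + (0.6)(7.5) = 5.00 m/s
Δx = v₀t + ½at² = 0.500·7.5 + 0.5·0.6·7.5² = 20.6 m
Final speed = 5.00 m/s

5.00 m/s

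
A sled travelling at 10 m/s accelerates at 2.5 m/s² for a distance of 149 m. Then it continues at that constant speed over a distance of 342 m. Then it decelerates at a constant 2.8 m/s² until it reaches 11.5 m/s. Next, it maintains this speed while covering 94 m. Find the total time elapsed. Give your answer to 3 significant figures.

Phase 1 (accelerating): v₀ = 10.0 m/s, a = 2.5 m/s².
v² = v₀² + 2aΔx = 10.0² + 2·2.5·149 = 845 → v = 29.1 m/s
t = (v − v₀)/a = (29.1 − 10.0)/2.5 = 7.63 s

Phase 2 (constant speed): v₀ = 29.1 m/s, a = 0 m/s².
Constant speed: t = d/v = 342/29.1 = 11.8 s

Phase 3 (decelerating): v₀ = 29.1 m/s, a = -2.8 m/s².
v = v₀ + at → t = (11.5 − 29.1) / -2.8 = 6.27 s
v² = v₀² + 2aΔx → Δx = (11.5² − 29.1²)/(2·-2.8) = 127 m

Phase 4 (constant speed): v₀ = 11.5 m/s, a = 0 m/s².
Constant speed: t = d/v = 94/11.5 = 8.17 s
Total time = 7.63 + 11.8 + 6.27 + 8.17 = 33.8 s

33.8 s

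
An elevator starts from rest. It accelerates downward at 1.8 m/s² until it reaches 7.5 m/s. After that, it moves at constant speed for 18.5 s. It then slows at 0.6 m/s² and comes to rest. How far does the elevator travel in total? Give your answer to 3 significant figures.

Phase 1 (accelerating): v₀ = 0 m/s, a = 1.8 m/s².
v = v₀ + at → t = (7.5 − 0) / 1.8 = 4.17 s
v² = v₀² + 2aΔx → Δx = (7.5² − 0²)/(2·1.8) = 15.6 m

Phase 2 (constant speed): v₀ = 7.50 m/s, a = 0 m/s².
v = v₀ + at = 7.50 + (0)(18.5) = 7.50 m/s
Δx = v₀t + ½at² = 7.50·18.5 + 0.5·0·18.5² = 139 m

Phase 3 (decelerating): v₀ = 7.50 m/s, a = -0.6 m/s².
v = v₀ + at → t = (0 − 7.50) / -0.6 = 12.5 s
v² = v₀² + 2aΔx → Δx = (0² − 7.50²)/(2·-0.6) = 46.9 m
Total distance = 15.6 + 139 + 46.9 = 201 m

201 m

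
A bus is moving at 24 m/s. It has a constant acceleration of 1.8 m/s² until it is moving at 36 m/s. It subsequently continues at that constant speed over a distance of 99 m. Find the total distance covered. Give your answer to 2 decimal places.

Phase 1 (accelerating): v₀ = 24.0 m/s, a = 1.8 m/s².
v = v₀ + at → t = (36 − 24.0) / 1.8 = 6.67 s
v² = v₀² + 2aΔx → Δx = (36² − 24.0²)/(2·1.8) = 200 m

Phase 2 (constant speed): v₀ = 36.0 m/s, a = 0 m/s².
Constant speed: t = d/v = 99/36.0 = 2.75 s
Total distance = 200 + 99.0 = 299 m

299.00 m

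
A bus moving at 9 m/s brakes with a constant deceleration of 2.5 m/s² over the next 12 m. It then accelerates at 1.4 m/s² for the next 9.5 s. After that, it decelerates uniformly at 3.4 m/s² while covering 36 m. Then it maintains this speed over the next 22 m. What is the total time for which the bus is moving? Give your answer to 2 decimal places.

Phase 1 (decelerating): v₀ = 9.00 m/s, a = -2.5 m/s².
v² = v₀² + 2aΔx = 9.00² + 2·-2.5·12 = 21.0 → v = 4.58 m/s
t = (v − v₀)/a = (4.58 − 9.00)/-2.5 = 1.77 s

Phase 2 (accelerating): v₀ = 4.58 m/s, a = 1.4 m/s².
v = v₀ + at = 4.58 + (1.4)(9.5) = 17.9 m/s
Δx = v₀t + ½at² = 4.58·9.5 + 0.5·1.4·9.5² = 107 m

Phase 3 (decelerating): v₀ = 17.9 m/s, a = -3.4 m/s².
v² = v₀² + 2aΔx = 17.9² + 2·-3.4·36 = 75.0 → v = 8.66 m/s
t = (v − v₀)/a = (8.66 − 17.9)/-3.4 = 2.71 s

Phase 4 (constant speed): v₀ = 8.66 m/s, a = 0 m/s².
Constant speed: t = d/v = 22/8.66 = 2.54 s
Total time = 1.77 + 9.50 + 2.71 + 2.54 = 16.5 s

16.52 s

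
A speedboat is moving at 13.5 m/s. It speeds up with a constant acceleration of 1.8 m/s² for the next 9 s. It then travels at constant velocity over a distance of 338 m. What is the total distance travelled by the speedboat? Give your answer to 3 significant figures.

532 m

Phase 1 (accelerating): v₀ = 13.5 m/s, a = 1.8 m/s².
v = v₀ + at = 13.5 + (1.8)(9) = 29.7 m/s
Δx = v₀t + ½at² = 13.5·9 + 0.5·1.8·9² = 194 m

Phase 2 (constant speed): v₀ = 29.7 m/s, a = 0 m/s².
Constant speed: t = d/v = 338/29.7 = 11.4 s
Total distance = 194 + 338 = 532 m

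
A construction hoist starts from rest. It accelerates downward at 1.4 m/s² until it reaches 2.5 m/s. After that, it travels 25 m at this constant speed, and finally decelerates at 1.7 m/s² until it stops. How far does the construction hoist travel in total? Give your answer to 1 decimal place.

29.1 m

Phase 1 (accelerating): v₀ = 0 m/s, a = 1.4 m/s².
v = v₀ + at → t = (2.5 − 0) / 1.4 = 1.79 s
v² = v₀² + 2aΔx → Δx = (2.5² − 0²)/(2·1.4) = 2.23 m

Phase 2 (constant speed): v₀ = 2.50 m/s, a = 0 m/s².
Constant speed: t = d/v = 25/2.50 = 10.0 s

Phase 3 (decelerating): v₀ = 2.50 m/s, a = -1.7 m/s².
v = v₀ + at → t = (0 − 2.50) / -1.7 = 1.47 s
v² = v₀² + 2aΔx → Δx = (0² − 2.50²)/(2·-1.7) = 1.84 m
Total distance = 2.23 + 25.0 + 1.84 = 29.1 m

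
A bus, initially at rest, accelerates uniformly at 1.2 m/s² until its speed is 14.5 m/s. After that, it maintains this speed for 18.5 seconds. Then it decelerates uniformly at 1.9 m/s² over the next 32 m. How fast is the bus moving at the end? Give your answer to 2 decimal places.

Phase 1 (accelerating): v₀ = 0 m/s, a = 1.2 m/s².
v = v₀ + at → t = (14.5 − 0) / 1.2 = 12.1 s
v² = v₀² + 2aΔx → Δx = (14.5² − 0²)/(2·1.2) = 87.6 m

Phase 2 (constant speed): v₀ = 14.5 m/s, a = 0 m/s².
v = v₀ + at = 14.5 + (0)(18.5) = 14.5 m/s
Δx = v₀t + ½at² = 14.5·18.5 + 0.5·0·18.5² = 268 m

Phase 3 (decelerating): v₀ = 14.5 m/s, a = -1.9 m/s².
v² = v₀² + 2aΔx = 14.5² + 2·-1.9·32 = 88.7 → v = 9.42 m/s
t = (v − v₀)/a = (9.42 − 14.5)/-1.9 = 2.68 s
Final speed = 9.42 m/s

9.42 m/s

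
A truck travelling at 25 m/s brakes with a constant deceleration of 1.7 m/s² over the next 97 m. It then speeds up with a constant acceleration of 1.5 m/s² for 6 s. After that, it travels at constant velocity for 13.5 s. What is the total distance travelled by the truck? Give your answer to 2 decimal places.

Phase 1 (decelerating): v₀ = 25.0 m/s, a = -1.7 m/s².
v² = v₀² + 2aΔx = 25.0² + 2·-1.7·97 = 295 → v = 17.2 m/s
t = (v − v₀)/a = (17.2 − 25.0)/-1.7 = 4.60 s

Phase 2 (accelerating): v₀ = 17.2 m/s, a = 1.5 m/s².
v = v₀ + at = 17.2 + (1.5)(6) = 26.2 m/s
Δx = v₀t + ½at² = 17.2·6 + 0.5·1.5·6² = 130 m

Phase 3 (constant speed): v₀ = 26.2 m/s, a = 0 m/s².
v = v₀ + at = 26.2 + (0)(13.5) = 26.2 m/s
Δx = v₀t + ½at² = 26.2·13.5 + 0.5·0·13.5² = 353 m
Total distance = 97.0 + 130 + 353 = 581 m

580.54 m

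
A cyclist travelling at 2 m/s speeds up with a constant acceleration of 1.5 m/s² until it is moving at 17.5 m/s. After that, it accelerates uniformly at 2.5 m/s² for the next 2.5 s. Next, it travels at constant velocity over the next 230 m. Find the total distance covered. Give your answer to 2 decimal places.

382.31 m

Phase 1 (accelerating): v₀ = 2.00 m/s, a = 1.5 m/s².
v = v₀ + at → t = (17.5 − 2.00) / 1.5 = 10.3 s
v² = v₀² + 2aΔx → Δx = (17.5² − 2.00²)/(2·1.5) = 101 m

Phase 2 (accelerating): v₀ = 17.5 m/s, a = 2.5 m/s².
v = v₀ + at = 17.5 + (2.5)(2.5) = 23.8 m/s
Δx = v₀t + ½at² = 17.5·2.5 + 0.5·2.5·2.5² = 51.6 m

Phase 3 (constant speed): v₀ = 23.8 m/s, a = 0 m/s².
Constant speed: t = d/v = 230/23.8 = 9.68 s
Total distance = 101 + 51.6 + 230 = 382 m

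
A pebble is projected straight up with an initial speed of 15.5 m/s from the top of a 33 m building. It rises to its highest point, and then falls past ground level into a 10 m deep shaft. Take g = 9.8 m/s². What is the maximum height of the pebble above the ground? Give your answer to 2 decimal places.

45.26 m

Phase 1 (rising): v₀ = 15.5 m/s, a = -9.8 m/s².
v = v₀ + at → t = (0 − 15.5) / -9.8 = 1.58 s
v² = v₀² + 2aΔx → Δx = (0² − 15.5²)/(2·-9.8) = 12.3 m
Maximum height = 33 + 12.3 = 45.3 m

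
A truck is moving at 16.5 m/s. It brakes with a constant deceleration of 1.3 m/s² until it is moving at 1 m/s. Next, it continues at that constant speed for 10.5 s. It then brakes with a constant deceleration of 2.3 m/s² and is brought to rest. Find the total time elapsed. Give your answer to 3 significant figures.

Phase 1 (decelerating): v₀ = 16.5 m/s, a = -1.3 m/s².
v = v₀ + at → t = (1 − 16.5) / -1.3 = 11.9 s
v² = v₀² + 2aΔx → Δx = (1² − 16.5²)/(2·-1.3) = 104 m

Phase 2 (constant speed): v₀ = 1.00 m/s, a = 0 m/s².
v = v₀ + at = 1.00 + (0)(10.5) = 1.00 m/s
Δx = v₀t + ½at² = 1.00·10.5 + 0.5·0·10.5² = 10.5 m

Phase 3 (decelerating): v₀ = 1.00 m/s, a = -2.3 m/s².
v = v₀ + at → t = (0 − 1.00) / -2.3 = 0.435 s
v² = v₀² + 2aΔx → Δx = (0² − 1.00²)/(2·-2.3) = 0.217 m
Total time = 11.9 + 10.5 + 0.435 = 22.9 s

22.9 s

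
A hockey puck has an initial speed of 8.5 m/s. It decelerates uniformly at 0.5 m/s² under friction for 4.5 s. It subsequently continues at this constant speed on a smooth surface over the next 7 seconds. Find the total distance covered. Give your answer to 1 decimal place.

76.9 m

Phase 1 (decelerating): v₀ = 8.50 m/s, a = -0.5 m/s².
v = v₀ + at = 8.50 + (-0.5)(4.5) = 6.25 m/s
Δx = v₀t + ½at² = 8.50·4.5 + 0.5·-0.5·4.5² = 33.2 m

Phase 2 (constant speed): v₀ = 6.25 m/s, a = 0 m/s².
v = v₀ + at = 6.25 + (0)(7) = 6.25 m/s
Δx = v₀t + ½at² = 6.25·7 + 0.5·0·7² = 43.8 m
Total distance = 33.2 + 43.8 = 76.9 m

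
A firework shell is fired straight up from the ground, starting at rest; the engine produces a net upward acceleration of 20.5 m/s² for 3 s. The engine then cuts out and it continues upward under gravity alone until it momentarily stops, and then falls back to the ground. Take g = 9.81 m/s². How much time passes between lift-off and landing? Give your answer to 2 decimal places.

Phase 1 (powered ascent): v₀ = 0 m/s, a = 20.5 m/s².
v = v₀ + at = 0 + (20.5)(3) = 61.5 m/s
Δx = v₀t + ½at² = 0·3 + 0.5·20.5·3² = 92.2 m

Phase 2 (coasting upward): v₀ = 61.5 m/s, a = -9.81 m/s².
v = v₀ + at → t = (0 − 61.5) / -9.81 = 6.27 s
v² = v₀² + 2aΔx → Δx = (0² − 61.5²)/(2·-9.81) = 193 m

Phase 3 (free fall): v₀ = 0 m/s, a = -9.81 m/s².
Falls 285 m from rest: t = √(2·285/9.81) = 7.62 s; v = g·t = 74.8 m/s.
Total time = 3.00 + 6.27 + 7.62 = 16.9 s

16.89 s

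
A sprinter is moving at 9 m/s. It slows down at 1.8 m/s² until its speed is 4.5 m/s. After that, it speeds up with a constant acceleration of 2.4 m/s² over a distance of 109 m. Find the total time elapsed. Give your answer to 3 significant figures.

Phase 1 (decelerating): v₀ = 9.00 m/s, a = -1.8 m/s².
v = v₀ + at → t = (4.5 − 9.00) / -1.8 = 2.50 s
v² = v₀² + 2aΔx → Δx = (4.5² − 9.00²)/(2·-1.8) = 16.9 m

Phase 2 (accelerating): v₀ = 4.50 m/s, a = 2.4 m/s².
v² = v₀² + 2aΔx = 4.50² + 2·2.4·109 = 543 → v = 23.3 m/s
t = (v − v₀)/a = (23.3 − 4.50)/2.4 = 7.84 s
Total time = 2.50 + 7.84 = 10.3 s

10.3 s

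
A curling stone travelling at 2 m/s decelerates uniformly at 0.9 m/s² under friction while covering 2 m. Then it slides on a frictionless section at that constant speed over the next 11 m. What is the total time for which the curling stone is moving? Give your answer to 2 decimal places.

18.91 s

Phase 1 (decelerating): v₀ = 2.00 m/s, a = -0.9 m/s².
v² = v₀² + 2aΔx = 2.00² + 2·-0.9·2 = 0.400 → v = 0.632 m/s
t = (v − v₀)/a = (0.632 − 2.00)/-0.9 = 1.52 s

Phase 2 (constant speed): v₀ = 0.632 m/s, a = 0 m/s².
Constant speed: t = d/v = 11/0.632 = 17.4 s
Total time = 1.52 + 17.4 = 18.9 s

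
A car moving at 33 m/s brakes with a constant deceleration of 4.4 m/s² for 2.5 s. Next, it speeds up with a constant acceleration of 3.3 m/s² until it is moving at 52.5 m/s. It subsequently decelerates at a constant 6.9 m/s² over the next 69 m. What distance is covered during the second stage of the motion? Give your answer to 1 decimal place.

Phase 1 (decelerating): v₀ = 33.0 m/s, a = -4.4 m/s².
v = v₀ + at = 33.0 + (-4.4)(2.5) = 22.0 m/s
Δx = v₀t + ½at² = 33.0·2.5 + 0.5·-4.4·2.5² = 68.8 m

Phase 2 (accelerating): v₀ = 22.0 m/s, a = 3.3 m/s².
v = v₀ + at → t = (52.5 − 22.0) / 3.3 = 9.24 s
v² = v₀² + 2aΔx → Δx = (52.5² − 22.0²)/(2·3.3) = 344 m
Distance in phase 2 = 344 m

344.3 m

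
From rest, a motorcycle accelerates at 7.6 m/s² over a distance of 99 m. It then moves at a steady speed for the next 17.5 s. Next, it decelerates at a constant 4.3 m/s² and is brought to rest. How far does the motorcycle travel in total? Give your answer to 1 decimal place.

Phase 1 (accelerating): v₀ = 0 m/s, a = 7.6 m/s².
v² = v₀² + 2aΔx = 0² + 2·7.6·99 = 1500 → v = 38.8 m/s
t = (v − v₀)/a = (38.8 − 0)/7.6 = 5.10 s

Phase 2 (constant speed): v₀ = 38.8 m/s, a = 0 m/s².
v = v₀ + at = 38.8 + (0)(17.5) = 38.8 m/s
Δx = v₀t + ½at² = 38.8·17.5 + 0.5·0·17.5² = 679 m

Phase 3 (decelerating): v₀ = 38.8 m/s, a = -4.3 m/s².
v = v₀ + at → t = (0 − 38.8) / -4.3 = 9.02 s
v² = v₀² + 2aΔx → Δx = (0² − 38.8²)/(2·-4.3) = 175 m
Total distance = 99.0 + 679 + 175 = 953 m

952.8 m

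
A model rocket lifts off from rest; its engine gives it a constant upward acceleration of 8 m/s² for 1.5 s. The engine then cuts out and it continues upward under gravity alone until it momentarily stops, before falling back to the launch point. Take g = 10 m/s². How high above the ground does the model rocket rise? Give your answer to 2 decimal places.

16.20 m

Phase 1 (powered ascent): v₀ = 0 m/s, a = 8 m/s².
v = v₀ + at = 0 + (8)(1.5) = 12.0 m/s
Δx = v₀t + ½at² = 0·1.5 + 0.5·8·1.5² = 9.00 m

Phase 2 (coasting upward): v₀ = 12.0 m/s, a = -10 m/s².
v = v₀ + at → t = (0 − 12.0) / -10 = 1.20 s
v² = v₀² + 2aΔx → Δx = (0² − 12.0²)/(2·-10) = 7.20 m
Maximum height = 9.00 + 7.20 = 16.2 m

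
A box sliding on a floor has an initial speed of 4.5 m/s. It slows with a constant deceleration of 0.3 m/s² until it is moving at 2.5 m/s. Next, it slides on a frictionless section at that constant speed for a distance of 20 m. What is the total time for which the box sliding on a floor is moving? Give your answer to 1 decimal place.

14.7 s

Phase 1 (decelerating): v₀ = 4.50 m/s, a = -0.3 m/s².
v = v₀ + at → t = (2.5 − 4.50) / -0.3 = 6.67 s
v² = v₀² + 2aΔx → Δx = (2.5² − 4.50²)/(2·-0.3) = 23.3 m

Phase 2 (constant speed): v₀ = 2.50 m/s, a = 0 m/s².
Constant speed: t = d/v = 20/2.50 = 8.00 s
Total time = 6.67 + 8.00 = 14.7 s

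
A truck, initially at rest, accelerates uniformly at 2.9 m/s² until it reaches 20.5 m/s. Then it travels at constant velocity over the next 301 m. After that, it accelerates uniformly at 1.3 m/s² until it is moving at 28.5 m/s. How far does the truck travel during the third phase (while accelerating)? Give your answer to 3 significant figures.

151 m

Phase 1 (accelerating): v₀ = 0 m/s, a = 2.9 m/s².
v = v₀ + at → t = (20.5 − 0) / 2.9 = 7.07 s
v² = v₀² + 2aΔx → Δx = (20.5² − 0²)/(2·2.9) = 72.5 m

Phase 2 (constant speed): v₀ = 20.5 m/s, a = 0 m/s².
Constant speed: t = d/v = 301/20.5 = 14.7 s

Phase 3 (accelerating): v₀ = 20.5 m/s, a = 1.3 m/s².
v = v₀ + at → t = (28.5 − 20.5) / 1.3 = 6.15 s
v² = v₀² + 2aΔx → Δx = (28.5² − 20.5²)/(2·1.3) = 151 m
Distance in phase 3 = 151 m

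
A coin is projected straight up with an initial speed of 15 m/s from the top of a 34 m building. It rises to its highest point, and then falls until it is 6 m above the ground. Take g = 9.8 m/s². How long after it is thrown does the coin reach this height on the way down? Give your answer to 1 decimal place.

4.4 s

Phase 1 (rising): v₀ = 15.0 m/s, a = -9.8 m/s².
v = v₀ + at → t = (0 − 15.0) / -9.8 = 1.53 s
v² = v₀² + 2aΔx → Δx = (0² − 15.0²)/(2·-9.8) = 11.5 m

Phase 2 (falling): v₀ = 0 m/s, a = -9.8 m/s².
Falls 39.5 m from rest: t = √(2·39.5/9.8) = 2.84 s; v = g·t = 27.8 m/s.
Total time = 1.53 + 2.84 = 4.37 s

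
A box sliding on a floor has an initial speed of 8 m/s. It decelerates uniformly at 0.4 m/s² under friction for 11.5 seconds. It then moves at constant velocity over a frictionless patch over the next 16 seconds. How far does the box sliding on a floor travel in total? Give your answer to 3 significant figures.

Phase 1 (decelerating): v₀ = 8.00 m/s, a = -0.4 m/s².
v = v₀ + at = 8.00 + (-0.4)(11.5) = 3.40 m/s
Δx = v₀t + ½at² = 8.00·11.5 + 0.5·-0.4·11.5² = 65.5 m

Phase 2 (constant speed): v₀ = 3.40 m/s, a = 0 m/s².
v = v₀ + at = 3.40 + (0)(16) = 3.40 m/s
Δx = v₀t + ½at² = 3.40·16 + 0.5·0·16² = 54.4 m
Total distance = 65.5 + 54.4 = 120 m

120 m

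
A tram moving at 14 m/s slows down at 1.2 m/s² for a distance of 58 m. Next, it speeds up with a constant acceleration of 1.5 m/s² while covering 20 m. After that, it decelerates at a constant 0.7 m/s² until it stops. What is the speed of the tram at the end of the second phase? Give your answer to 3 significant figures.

10.8 m/s

Phase 1 (decelerating): v₀ = 14.0 m/s, a = -1.2 m/s².
v² = v₀² + 2aΔx = 14.0² + 2·-1.2·58 = 56.8 → v = 7.54 m/s
t = (v − v₀)/a = (7.54 − 14.0)/-1.2 = 5.39 s

Phase 2 (accelerating): v₀ = 7.54 m/s, a = 1.5 m/s².
v² = v₀² + 2aΔx = 7.54² + 2·1.5·20 = 117 → v = 10.8 m/s
t = (v − v₀)/a = (10.8 − 7.54)/1.5 = 2.18 s
Speed at end of phase 2 = 10.8 m/s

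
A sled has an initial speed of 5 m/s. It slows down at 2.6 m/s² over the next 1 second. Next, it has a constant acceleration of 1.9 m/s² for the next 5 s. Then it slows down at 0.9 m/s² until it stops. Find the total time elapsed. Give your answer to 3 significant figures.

Phase 1 (decelerating): v₀ = 5.00 m/s, a = -2.6 m/s².
v = v₀ + at = 5.00 + (-2.6)(1) = 2.40 m/s
Δx = v₀t + ½at² = 5.00·1 + 0.5·-2.6·1² = 3.70 m

Phase 2 (accelerating): v₀ = 2.40 m/s, a = 1.9 m/s².
v = v₀ + at = 2.40 + (1.9)(5) = 11.9 m/s
Δx = v₀t + ½at² = 2.40·5 + 0.5·1.9·5² = 35.8 m

Phase 3 (decelerating): v₀ = 11.9 m/s, a = -0.9 m/s².
v = v₀ + at → t = (0 − 11.9) / -0.9 = 13.2 s
v² = v₀² + 2aΔx → Δx = (0² − 11.9²)/(2·-0.9) = 78.7 m
Total time = 1.00 + 5.00 + 13.2 = 19.2 s

19.2 s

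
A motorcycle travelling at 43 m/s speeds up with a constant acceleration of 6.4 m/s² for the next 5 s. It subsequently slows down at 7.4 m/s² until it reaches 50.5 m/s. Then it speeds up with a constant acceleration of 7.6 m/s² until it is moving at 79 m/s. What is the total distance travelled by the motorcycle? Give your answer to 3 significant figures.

746 m

Phase 1 (accelerating): v₀ = 43.0 m/s, a = 6.4 m/s².
v = v₀ + at = 43.0 + (6.4)(5) = 75.0 m/s
Δx = v₀t + ½at² = 43.0·5 + 0.5·6.4·5² = 295 m

Phase 2 (decelerating): v₀ = 75.0 m/s, a = -7.4 m/s².
v = v₀ + at → t = (50.5 − 75.0) / -7.4 = 3.31 s
v² = v₀² + 2aΔx → Δx = (50.5² − 75.0²)/(2·-7.4) = 208 m

Phase 3 (accelerating): v₀ = 50.5 m/s, a = 7.6 m/s².
v = v₀ + at → t = (79 − 50.5) / 7.6 = 3.75 s
v² = v₀² + 2aΔx → Δx = (79² − 50.5²)/(2·7.6) = 243 m
Total distance = 295 + 208 + 243 = 746 m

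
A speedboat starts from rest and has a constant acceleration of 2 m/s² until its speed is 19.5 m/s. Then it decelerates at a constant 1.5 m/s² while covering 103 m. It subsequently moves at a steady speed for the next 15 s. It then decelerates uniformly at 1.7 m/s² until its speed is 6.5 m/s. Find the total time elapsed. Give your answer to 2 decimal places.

33.26 s

Phase 1 (accelerating): v₀ = 0 m/s, a = 2 m/s².
v = v₀ + at → t = (19.5 − 0) / 2 = 9.75 s
v² = v₀² + 2aΔx → Δx = (19.5² − 0²)/(2·2) = 95.1 m

Phase 2 (decelerating): v₀ = 19.5 m/s, a = -1.5 m/s².
v² = v₀² + 2aΔx = 19.5² + 2·-1.5·103 = 71.2 → v = 8.44 m/s
t = (v − v₀)/a = (8.44 − 19.5)/-1.5 = 7.37 s

Phase 3 (constant speed): v₀ = 8.44 m/s, a = 0 m/s².
v = v₀ + at = 8.44 + (0)(15) = 8.44 m/s
Δx = v₀t + ½at² = 8.44·15 + 0.5·0·15² = 127 m

Phase 4 (decelerating): v₀ = 8.44 m/s, a = -1.7 m/s².
v = v₀ + at → t = (6.5 − 8.44) / -1.7 = 1.14 s
v² = v₀² + 2aΔx → Δx = (6.5² − 8.44²)/(2·-1.7) = 8.53 m
Total time = 9.75 + 7.37 + 15.0 + 1.14 = 33.3 s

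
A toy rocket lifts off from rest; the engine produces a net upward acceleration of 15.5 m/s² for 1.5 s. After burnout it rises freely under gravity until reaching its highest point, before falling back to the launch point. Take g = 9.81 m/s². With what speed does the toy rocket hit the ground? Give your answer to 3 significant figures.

29.7 m/s

Phase 1 (powered ascent): v₀ = 0 m/s, a = 15.5 m/s².
v = v₀ + at = 0 + (15.5)(1.5) = 23.2 m/s
Δx = v₀t + ½at² = 0·1.5 + 0.5·15.5·1.5² = 17.4 m

Phase 2 (coasting upward): v₀ = 23.2 m/s, a = -9.81 m/s².
v = v₀ + at → t = (0 − 23.2) / -9.81 = 2.37 s
v² = v₀² + 2aΔx → Δx = (0² − 23.2²)/(2·-9.81) = 27.6 m

Phase 3 (free fall): v₀ = 0 m/s, a = -9.81 m/s².
Falls 45.0 m from rest: t = √(2·45.0/9.81) = 3.03 s; v = g·t = 29.7 m/s.
Impact speed = 29.7 m/s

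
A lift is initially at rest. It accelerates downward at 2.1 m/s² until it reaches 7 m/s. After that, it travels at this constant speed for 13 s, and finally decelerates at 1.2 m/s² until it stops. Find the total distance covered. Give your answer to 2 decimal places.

123.08 m

Phase 1 (accelerating): v₀ = 0 m/s, a = 2.1 m/s².
v = v₀ + at → t = (7 − 0) / 2.1 = 3.33 s
v² = v₀² + 2aΔx → Δx = (7² − 0²)/(2·2.1) = 11.7 m

Phase 2 (constant speed): v₀ = 7.00 m/s, a = 0 m/s².
v = v₀ + at = 7.00 + (0)(13) = 7.00 m/s
Δx = v₀t + ½at² = 7.00·13 + 0.5·0·13² = 91.0 m

Phase 3 (decelerating): v₀ = 7.00 m/s, a = -1.2 m/s².
v = v₀ + at → t = (0 − 7.00) / -1.2 = 5.83 s
v² = v₀² + 2aΔx → Δx = (0² − 7.00²)/(2·-1.2) = 20.4 m
Total distance = 11.7 + 91.0 + 20.4 = 123 m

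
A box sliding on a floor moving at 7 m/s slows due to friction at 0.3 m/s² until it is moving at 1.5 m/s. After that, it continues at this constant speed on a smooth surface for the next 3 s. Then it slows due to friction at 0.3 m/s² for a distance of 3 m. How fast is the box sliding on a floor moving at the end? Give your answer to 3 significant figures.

0.671 m/s

Phase 1 (decelerating): v₀ = 7.00 m/s, a = -0.3 m/s².
v = v₀ + at → t = (1.5 − 7.00) / -0.3 = 18.3 s
v² = v₀² + 2aΔx → Δx = (1.5² − 7.00²)/(2·-0.3) = 77.9 m

Phase 2 (constant speed): v₀ = 1.50 m/s, a = 0 m/s².
v = v₀ + at = 1.50 + (0)(3) = 1.50 m/s
Δx = v₀t + ½at² = 1.50·3 + 0.5·0·3² = 4.50 m

Phase 3 (decelerating): v₀ = 1.50 m/s, a = -0.3 m/s².
v² = v₀² + 2aΔx = 1.50² + 2·-0.3·3 = 0.450 → v = 0.671 m/s
t = (v − v₀)/a = (0.671 − 1.50)/-0.3 = 2.76 s
Final speed = 0.671 m/s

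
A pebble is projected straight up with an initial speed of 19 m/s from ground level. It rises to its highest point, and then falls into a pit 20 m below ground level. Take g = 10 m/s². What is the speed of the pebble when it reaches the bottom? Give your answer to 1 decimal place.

27.6 m/s

Phase 1 (rising): v₀ = 19.0 m/s, a = -10 m/s².
v = v₀ + at → t = (0 − 19.0) / -10 = 1.90 s
v² = v₀² + 2aΔx → Δx = (0² − 19.0²)/(2·-10) = 18.1 m

Phase 2 (falling): v₀ = 0 m/s, a = -10 m/s².
Falls 38.0 m from rest: t = √(2·38.0/10) = 2.76 s; v = g·t = 27.6 m/s.
Final speed = 27.6 m/s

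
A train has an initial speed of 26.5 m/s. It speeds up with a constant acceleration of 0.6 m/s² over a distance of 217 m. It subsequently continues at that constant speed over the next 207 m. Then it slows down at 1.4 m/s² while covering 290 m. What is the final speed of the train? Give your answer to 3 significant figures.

12.3 m/s

Phase 1 (accelerating): v₀ = 26.5 m/s, a = 0.6 m/s².
v² = v₀² + 2aΔx = 26.5² + 2·0.6·217 = 963 → v = 31.0 m/s
t = (v − v₀)/a = (31.0 − 26.5)/0.6 = 7.54 s

Phase 2 (constant speed): v₀ = 31.0 m/s, a = 0 m/s².
Constant speed: t = d/v = 207/31.0 = 6.67 s

Phase 3 (decelerating): v₀ = 31.0 m/s, a = -1.4 m/s².
v² = v₀² + 2aΔx = 31.0² + 2·-1.4·290 = 151 → v = 12.3 m/s
t = (v − v₀)/a = (12.3 − 31.0)/-1.4 = 13.4 s
Final speed = 12.3 m/s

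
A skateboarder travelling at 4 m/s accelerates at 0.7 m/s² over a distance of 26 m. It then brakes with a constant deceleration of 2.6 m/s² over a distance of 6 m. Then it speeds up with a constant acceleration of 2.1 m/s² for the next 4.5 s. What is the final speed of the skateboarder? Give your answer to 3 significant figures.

Phase 1 (accelerating): v₀ = 4.00 m/s, a = 0.7 m/s².
v² = v₀² + 2aΔx = 4.00² + 2·0.7·26 = 52.4 → v = 7.24 m/s
t = (v − v₀)/a = (7.24 − 4.00)/0.7 = 4.63 s

Phase 2 (decelerating): v₀ = 7.24 m/s, a = -2.6 m/s².
v² = v₀² + 2aΔx = 7.24² + 2·-2.6·6 = 21.2 → v = 4.60 m/s
t = (v − v₀)/a = (4.60 − 7.24)/-2.6 = 1.01 s

Phase 3 (accelerating): v₀ = 4.60 m/s, a = 2.1 m/s².
v = v₀ + at = 4.60 + (2.1)(4.5) = 14.1 m/s
Δx = v₀t + ½at² = 4.60·4.5 + 0.5·2.1·4.5² = 42.0 m
Final speed = 14.1 m/s

14.1 m/s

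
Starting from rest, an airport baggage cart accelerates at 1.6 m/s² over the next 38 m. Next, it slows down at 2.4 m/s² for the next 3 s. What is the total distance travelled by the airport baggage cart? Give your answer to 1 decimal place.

Phase 1 (accelerating): v₀ = 0 m/s, a = 1.6 m/s².
v² = v₀² + 2aΔx = 0² + 2·1.6·38 = 122 → v = 11.0 m/s
t = (v − v₀)/a = (11.0 − 0)/1.6 = 6.89 s

Phase 2 (decelerating): v₀ = 11.0 m/s, a = -2.4 m/s².
v = v₀ + at = 11.0 + (-2.4)(3) = 3.83 m/s
Δx = v₀t + ½at² = 11.0·3 + 0.5·-2.4·3² = 22.3 m
Total distance = 38.0 + 22.3 = 60.3 m

60.3 m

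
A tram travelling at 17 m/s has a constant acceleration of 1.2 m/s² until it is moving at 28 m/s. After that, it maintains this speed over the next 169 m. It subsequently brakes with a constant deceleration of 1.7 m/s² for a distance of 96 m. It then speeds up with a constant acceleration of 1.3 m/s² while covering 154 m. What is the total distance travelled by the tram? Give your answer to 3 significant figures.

625 m

Phase 1 (accelerating): v₀ = 17.0 m/s, a = 1.2 m/s².
v = v₀ + at → t = (28 − 17.0) / 1.2 = 9.17 s
v² = v₀² + 2aΔx → Δx = (28² − 17.0²)/(2·1.2) = 206 m

Phase 2 (constant speed): v₀ = 28.0 m/s, a = 0 m/s².
Constant speed: t = d/v = 169/28.0 = 6.04 s

Phase 3 (decelerating): v₀ = 28.0 m/s, a = -1.7 m/s².
v² = v₀² + 2aΔx = 28.0² + 2·-1.7·96 = 458 → v = 21.4 m/s
t = (v − v₀)/a = (21.4 − 28.0)/-1.7 = 3.89 s

Phase 4 (accelerating): v₀ = 21.4 m/s, a = 1.3 m/s².
v² = v₀² + 2aΔx = 21.4² + 2·1.3·154 = 858 → v = 29.3 m/s
t = (v − v₀)/a = (29.3 − 21.4)/1.3 = 6.08 s
Total distance = 206 + 169 + 96.0 + 154 = 625 m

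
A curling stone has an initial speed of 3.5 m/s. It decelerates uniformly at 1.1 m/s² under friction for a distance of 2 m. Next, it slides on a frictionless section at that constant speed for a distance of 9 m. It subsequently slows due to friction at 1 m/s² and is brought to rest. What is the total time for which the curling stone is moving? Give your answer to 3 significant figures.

Phase 1 (decelerating): v₀ = 3.50 m/s, a = -1.1 m/s².
v² = v₀² + 2aΔx = 3.50² + 2·-1.1·2 = 7.85 → v = 2.80 m/s
t = (v − v₀)/a = (2.80 − 3.50)/-1.1 = 0.635 s

Phase 2 (constant speed): v₀ = 2.80 m/s, a = 0 m/s².
Constant speed: t = d/v = 9/2.80 = 3.21 s

Phase 3 (decelerating): v₀ = 2.80 m/s, a = -1 m/s².
v = v₀ + at → t = (0 − 2.80) / -1 = 2.80 s
v² = v₀² + 2aΔx → Δx = (0² − 2.80²)/(2·-1) = 3.92 m
Total time = 0.635 + 3.21 + 2.80 = 6.65 s

6.65 s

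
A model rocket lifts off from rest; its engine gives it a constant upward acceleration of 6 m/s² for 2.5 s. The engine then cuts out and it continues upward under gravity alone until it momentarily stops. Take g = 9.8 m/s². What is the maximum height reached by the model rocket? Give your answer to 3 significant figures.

Phase 1 (powered ascent): v₀ = 0 m/s, a = 6 m/s².
v = v₀ + at = 0 + (6)(2.5) = 15.0 m/s
Δx = v₀t + ½at² = 0·2.5 + 0.5·6·2.5² = 18.8 m

Phase 2 (coasting upward): v₀ = 15.0 m/s, a = -9.8 m/s².
v = v₀ + at → t = (0 − 15.0) / -9.8 = 1.53 s
v² = v₀² + 2aΔx → Δx = (0² − 15.0²)/(2·-9.8) = 11.5 m
Maximum height = 18.8 + 11.5 = 30.2 m

30.2 m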